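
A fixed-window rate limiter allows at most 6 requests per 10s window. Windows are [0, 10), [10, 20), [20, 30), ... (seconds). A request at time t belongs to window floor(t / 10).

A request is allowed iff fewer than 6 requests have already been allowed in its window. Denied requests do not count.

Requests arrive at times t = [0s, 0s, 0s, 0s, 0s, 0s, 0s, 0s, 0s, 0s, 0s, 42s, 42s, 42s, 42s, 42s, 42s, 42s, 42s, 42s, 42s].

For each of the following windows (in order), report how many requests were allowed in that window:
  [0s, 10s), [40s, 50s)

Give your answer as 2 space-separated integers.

Answer: 6 6

Derivation:
Processing requests:
  req#1 t=0s (window 0): ALLOW
  req#2 t=0s (window 0): ALLOW
  req#3 t=0s (window 0): ALLOW
  req#4 t=0s (window 0): ALLOW
  req#5 t=0s (window 0): ALLOW
  req#6 t=0s (window 0): ALLOW
  req#7 t=0s (window 0): DENY
  req#8 t=0s (window 0): DENY
  req#9 t=0s (window 0): DENY
  req#10 t=0s (window 0): DENY
  req#11 t=0s (window 0): DENY
  req#12 t=42s (window 4): ALLOW
  req#13 t=42s (window 4): ALLOW
  req#14 t=42s (window 4): ALLOW
  req#15 t=42s (window 4): ALLOW
  req#16 t=42s (window 4): ALLOW
  req#17 t=42s (window 4): ALLOW
  req#18 t=42s (window 4): DENY
  req#19 t=42s (window 4): DENY
  req#20 t=42s (window 4): DENY
  req#21 t=42s (window 4): DENY

Allowed counts by window: 6 6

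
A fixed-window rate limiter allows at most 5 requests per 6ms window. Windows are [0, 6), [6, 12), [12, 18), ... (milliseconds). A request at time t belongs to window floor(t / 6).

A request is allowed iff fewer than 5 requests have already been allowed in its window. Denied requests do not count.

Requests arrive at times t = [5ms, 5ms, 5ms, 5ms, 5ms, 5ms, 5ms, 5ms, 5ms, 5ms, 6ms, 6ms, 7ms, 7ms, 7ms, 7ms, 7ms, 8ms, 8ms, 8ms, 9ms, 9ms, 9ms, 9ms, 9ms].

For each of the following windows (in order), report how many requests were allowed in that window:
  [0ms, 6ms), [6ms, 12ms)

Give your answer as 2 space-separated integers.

Processing requests:
  req#1 t=5ms (window 0): ALLOW
  req#2 t=5ms (window 0): ALLOW
  req#3 t=5ms (window 0): ALLOW
  req#4 t=5ms (window 0): ALLOW
  req#5 t=5ms (window 0): ALLOW
  req#6 t=5ms (window 0): DENY
  req#7 t=5ms (window 0): DENY
  req#8 t=5ms (window 0): DENY
  req#9 t=5ms (window 0): DENY
  req#10 t=5ms (window 0): DENY
  req#11 t=6ms (window 1): ALLOW
  req#12 t=6ms (window 1): ALLOW
  req#13 t=7ms (window 1): ALLOW
  req#14 t=7ms (window 1): ALLOW
  req#15 t=7ms (window 1): ALLOW
  req#16 t=7ms (window 1): DENY
  req#17 t=7ms (window 1): DENY
  req#18 t=8ms (window 1): DENY
  req#19 t=8ms (window 1): DENY
  req#20 t=8ms (window 1): DENY
  req#21 t=9ms (window 1): DENY
  req#22 t=9ms (window 1): DENY
  req#23 t=9ms (window 1): DENY
  req#24 t=9ms (window 1): DENY
  req#25 t=9ms (window 1): DENY

Allowed counts by window: 5 5

Answer: 5 5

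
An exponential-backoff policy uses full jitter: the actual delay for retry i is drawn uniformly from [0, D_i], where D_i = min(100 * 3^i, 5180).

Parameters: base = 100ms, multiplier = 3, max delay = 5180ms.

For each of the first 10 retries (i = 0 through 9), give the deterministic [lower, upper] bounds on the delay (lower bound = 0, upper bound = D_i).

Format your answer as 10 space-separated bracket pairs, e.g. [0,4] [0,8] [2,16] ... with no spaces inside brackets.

Answer: [0,100] [0,300] [0,900] [0,2700] [0,5180] [0,5180] [0,5180] [0,5180] [0,5180] [0,5180]

Derivation:
Computing bounds per retry:
  i=0: D_i=min(100*3^0,5180)=100, bounds=[0,100]
  i=1: D_i=min(100*3^1,5180)=300, bounds=[0,300]
  i=2: D_i=min(100*3^2,5180)=900, bounds=[0,900]
  i=3: D_i=min(100*3^3,5180)=2700, bounds=[0,2700]
  i=4: D_i=min(100*3^4,5180)=5180, bounds=[0,5180]
  i=5: D_i=min(100*3^5,5180)=5180, bounds=[0,5180]
  i=6: D_i=min(100*3^6,5180)=5180, bounds=[0,5180]
  i=7: D_i=min(100*3^7,5180)=5180, bounds=[0,5180]
  i=8: D_i=min(100*3^8,5180)=5180, bounds=[0,5180]
  i=9: D_i=min(100*3^9,5180)=5180, bounds=[0,5180]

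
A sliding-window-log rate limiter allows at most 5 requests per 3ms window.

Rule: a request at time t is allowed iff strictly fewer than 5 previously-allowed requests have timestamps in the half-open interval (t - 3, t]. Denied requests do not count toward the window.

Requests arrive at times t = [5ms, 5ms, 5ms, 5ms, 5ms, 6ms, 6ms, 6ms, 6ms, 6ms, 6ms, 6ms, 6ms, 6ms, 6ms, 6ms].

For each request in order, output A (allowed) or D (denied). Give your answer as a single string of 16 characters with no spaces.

Answer: AAAAADDDDDDDDDDD

Derivation:
Tracking allowed requests in the window:
  req#1 t=5ms: ALLOW
  req#2 t=5ms: ALLOW
  req#3 t=5ms: ALLOW
  req#4 t=5ms: ALLOW
  req#5 t=5ms: ALLOW
  req#6 t=6ms: DENY
  req#7 t=6ms: DENY
  req#8 t=6ms: DENY
  req#9 t=6ms: DENY
  req#10 t=6ms: DENY
  req#11 t=6ms: DENY
  req#12 t=6ms: DENY
  req#13 t=6ms: DENY
  req#14 t=6ms: DENY
  req#15 t=6ms: DENY
  req#16 t=6ms: DENY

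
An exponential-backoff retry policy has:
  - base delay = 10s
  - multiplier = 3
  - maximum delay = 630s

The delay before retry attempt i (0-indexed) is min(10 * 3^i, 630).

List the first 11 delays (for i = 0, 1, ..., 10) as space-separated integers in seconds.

Answer: 10 30 90 270 630 630 630 630 630 630 630

Derivation:
Computing each delay:
  i=0: min(10*3^0, 630) = 10
  i=1: min(10*3^1, 630) = 30
  i=2: min(10*3^2, 630) = 90
  i=3: min(10*3^3, 630) = 270
  i=4: min(10*3^4, 630) = 630
  i=5: min(10*3^5, 630) = 630
  i=6: min(10*3^6, 630) = 630
  i=7: min(10*3^7, 630) = 630
  i=8: min(10*3^8, 630) = 630
  i=9: min(10*3^9, 630) = 630
  i=10: min(10*3^10, 630) = 630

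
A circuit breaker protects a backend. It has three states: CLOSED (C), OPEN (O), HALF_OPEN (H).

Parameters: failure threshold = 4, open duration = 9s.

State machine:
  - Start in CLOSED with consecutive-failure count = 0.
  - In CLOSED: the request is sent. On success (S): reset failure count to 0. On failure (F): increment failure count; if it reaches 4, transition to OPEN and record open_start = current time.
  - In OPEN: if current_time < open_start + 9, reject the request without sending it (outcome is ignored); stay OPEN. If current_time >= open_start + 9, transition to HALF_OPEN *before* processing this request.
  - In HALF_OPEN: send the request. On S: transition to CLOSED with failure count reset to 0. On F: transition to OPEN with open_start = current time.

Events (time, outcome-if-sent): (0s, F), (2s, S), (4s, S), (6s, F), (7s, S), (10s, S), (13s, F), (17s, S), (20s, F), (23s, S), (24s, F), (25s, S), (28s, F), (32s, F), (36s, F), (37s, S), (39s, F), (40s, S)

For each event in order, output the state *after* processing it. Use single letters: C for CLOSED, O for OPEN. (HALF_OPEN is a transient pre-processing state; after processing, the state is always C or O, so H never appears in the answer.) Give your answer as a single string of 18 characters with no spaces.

Answer: CCCCCCCCCCCCCCCCCC

Derivation:
State after each event:
  event#1 t=0s outcome=F: state=CLOSED
  event#2 t=2s outcome=S: state=CLOSED
  event#3 t=4s outcome=S: state=CLOSED
  event#4 t=6s outcome=F: state=CLOSED
  event#5 t=7s outcome=S: state=CLOSED
  event#6 t=10s outcome=S: state=CLOSED
  event#7 t=13s outcome=F: state=CLOSED
  event#8 t=17s outcome=S: state=CLOSED
  event#9 t=20s outcome=F: state=CLOSED
  event#10 t=23s outcome=S: state=CLOSED
  event#11 t=24s outcome=F: state=CLOSED
  event#12 t=25s outcome=S: state=CLOSED
  event#13 t=28s outcome=F: state=CLOSED
  event#14 t=32s outcome=F: state=CLOSED
  event#15 t=36s outcome=F: state=CLOSED
  event#16 t=37s outcome=S: state=CLOSED
  event#17 t=39s outcome=F: state=CLOSED
  event#18 t=40s outcome=S: state=CLOSED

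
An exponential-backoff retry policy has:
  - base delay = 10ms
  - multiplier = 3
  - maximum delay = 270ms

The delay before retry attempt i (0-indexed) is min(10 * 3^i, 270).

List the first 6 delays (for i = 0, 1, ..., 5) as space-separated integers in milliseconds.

Computing each delay:
  i=0: min(10*3^0, 270) = 10
  i=1: min(10*3^1, 270) = 30
  i=2: min(10*3^2, 270) = 90
  i=3: min(10*3^3, 270) = 270
  i=4: min(10*3^4, 270) = 270
  i=5: min(10*3^5, 270) = 270

Answer: 10 30 90 270 270 270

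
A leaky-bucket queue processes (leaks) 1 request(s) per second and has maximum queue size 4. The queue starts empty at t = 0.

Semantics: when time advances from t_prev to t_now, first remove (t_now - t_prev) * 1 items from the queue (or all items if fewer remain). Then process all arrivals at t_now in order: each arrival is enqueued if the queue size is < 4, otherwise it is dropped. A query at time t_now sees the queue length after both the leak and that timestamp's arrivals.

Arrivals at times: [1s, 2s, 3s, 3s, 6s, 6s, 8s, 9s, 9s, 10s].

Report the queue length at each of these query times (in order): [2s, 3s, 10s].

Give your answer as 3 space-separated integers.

Queue lengths at query times:
  query t=2s: backlog = 1
  query t=3s: backlog = 2
  query t=10s: backlog = 2

Answer: 1 2 2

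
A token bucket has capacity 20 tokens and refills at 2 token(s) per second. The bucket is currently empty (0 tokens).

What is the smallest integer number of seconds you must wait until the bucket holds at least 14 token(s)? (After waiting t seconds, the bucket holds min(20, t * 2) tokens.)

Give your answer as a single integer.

Answer: 7

Derivation:
Need t * 2 >= 14, so t >= 14/2.
Smallest integer t = ceil(14/2) = 7.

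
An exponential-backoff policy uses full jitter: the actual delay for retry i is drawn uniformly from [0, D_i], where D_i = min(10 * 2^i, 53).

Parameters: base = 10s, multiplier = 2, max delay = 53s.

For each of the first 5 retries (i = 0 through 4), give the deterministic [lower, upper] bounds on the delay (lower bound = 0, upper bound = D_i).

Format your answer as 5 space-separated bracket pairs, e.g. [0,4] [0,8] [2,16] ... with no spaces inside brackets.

Answer: [0,10] [0,20] [0,40] [0,53] [0,53]

Derivation:
Computing bounds per retry:
  i=0: D_i=min(10*2^0,53)=10, bounds=[0,10]
  i=1: D_i=min(10*2^1,53)=20, bounds=[0,20]
  i=2: D_i=min(10*2^2,53)=40, bounds=[0,40]
  i=3: D_i=min(10*2^3,53)=53, bounds=[0,53]
  i=4: D_i=min(10*2^4,53)=53, bounds=[0,53]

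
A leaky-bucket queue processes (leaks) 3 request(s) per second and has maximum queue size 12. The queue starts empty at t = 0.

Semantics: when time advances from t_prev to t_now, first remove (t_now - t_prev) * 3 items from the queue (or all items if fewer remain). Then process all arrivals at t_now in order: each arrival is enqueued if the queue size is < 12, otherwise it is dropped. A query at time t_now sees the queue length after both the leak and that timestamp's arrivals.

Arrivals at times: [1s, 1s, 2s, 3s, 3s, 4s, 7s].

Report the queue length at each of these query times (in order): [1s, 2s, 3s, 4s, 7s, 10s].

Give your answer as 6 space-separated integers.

Answer: 2 1 2 1 1 0

Derivation:
Queue lengths at query times:
  query t=1s: backlog = 2
  query t=2s: backlog = 1
  query t=3s: backlog = 2
  query t=4s: backlog = 1
  query t=7s: backlog = 1
  query t=10s: backlog = 0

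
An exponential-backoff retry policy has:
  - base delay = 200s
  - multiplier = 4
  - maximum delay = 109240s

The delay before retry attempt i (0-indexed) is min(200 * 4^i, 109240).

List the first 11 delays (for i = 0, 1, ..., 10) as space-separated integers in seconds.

Computing each delay:
  i=0: min(200*4^0, 109240) = 200
  i=1: min(200*4^1, 109240) = 800
  i=2: min(200*4^2, 109240) = 3200
  i=3: min(200*4^3, 109240) = 12800
  i=4: min(200*4^4, 109240) = 51200
  i=5: min(200*4^5, 109240) = 109240
  i=6: min(200*4^6, 109240) = 109240
  i=7: min(200*4^7, 109240) = 109240
  i=8: min(200*4^8, 109240) = 109240
  i=9: min(200*4^9, 109240) = 109240
  i=10: min(200*4^10, 109240) = 109240

Answer: 200 800 3200 12800 51200 109240 109240 109240 109240 109240 109240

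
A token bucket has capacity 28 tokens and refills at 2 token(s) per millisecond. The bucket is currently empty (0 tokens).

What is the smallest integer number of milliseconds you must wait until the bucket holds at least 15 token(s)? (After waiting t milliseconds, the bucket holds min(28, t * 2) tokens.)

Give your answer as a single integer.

Need t * 2 >= 15, so t >= 15/2.
Smallest integer t = ceil(15/2) = 8.

Answer: 8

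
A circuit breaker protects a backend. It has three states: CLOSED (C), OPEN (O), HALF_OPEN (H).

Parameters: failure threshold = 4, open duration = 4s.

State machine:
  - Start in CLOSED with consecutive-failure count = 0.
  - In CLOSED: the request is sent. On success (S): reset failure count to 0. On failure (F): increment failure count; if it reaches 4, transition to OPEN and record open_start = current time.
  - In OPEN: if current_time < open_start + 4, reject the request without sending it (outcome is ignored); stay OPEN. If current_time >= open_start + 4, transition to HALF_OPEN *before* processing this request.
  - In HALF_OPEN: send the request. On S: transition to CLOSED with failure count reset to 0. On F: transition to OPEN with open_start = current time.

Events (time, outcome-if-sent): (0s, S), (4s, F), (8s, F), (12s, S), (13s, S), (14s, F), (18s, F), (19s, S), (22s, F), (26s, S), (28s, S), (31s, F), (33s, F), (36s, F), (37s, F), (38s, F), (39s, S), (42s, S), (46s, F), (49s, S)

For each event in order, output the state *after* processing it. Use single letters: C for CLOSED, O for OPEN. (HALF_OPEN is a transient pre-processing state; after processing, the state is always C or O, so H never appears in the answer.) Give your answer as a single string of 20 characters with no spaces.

State after each event:
  event#1 t=0s outcome=S: state=CLOSED
  event#2 t=4s outcome=F: state=CLOSED
  event#3 t=8s outcome=F: state=CLOSED
  event#4 t=12s outcome=S: state=CLOSED
  event#5 t=13s outcome=S: state=CLOSED
  event#6 t=14s outcome=F: state=CLOSED
  event#7 t=18s outcome=F: state=CLOSED
  event#8 t=19s outcome=S: state=CLOSED
  event#9 t=22s outcome=F: state=CLOSED
  event#10 t=26s outcome=S: state=CLOSED
  event#11 t=28s outcome=S: state=CLOSED
  event#12 t=31s outcome=F: state=CLOSED
  event#13 t=33s outcome=F: state=CLOSED
  event#14 t=36s outcome=F: state=CLOSED
  event#15 t=37s outcome=F: state=OPEN
  event#16 t=38s outcome=F: state=OPEN
  event#17 t=39s outcome=S: state=OPEN
  event#18 t=42s outcome=S: state=CLOSED
  event#19 t=46s outcome=F: state=CLOSED
  event#20 t=49s outcome=S: state=CLOSED

Answer: CCCCCCCCCCCCCCOOOCCC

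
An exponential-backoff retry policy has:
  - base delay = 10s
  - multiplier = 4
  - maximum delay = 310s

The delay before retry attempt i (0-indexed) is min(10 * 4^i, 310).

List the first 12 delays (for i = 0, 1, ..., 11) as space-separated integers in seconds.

Computing each delay:
  i=0: min(10*4^0, 310) = 10
  i=1: min(10*4^1, 310) = 40
  i=2: min(10*4^2, 310) = 160
  i=3: min(10*4^3, 310) = 310
  i=4: min(10*4^4, 310) = 310
  i=5: min(10*4^5, 310) = 310
  i=6: min(10*4^6, 310) = 310
  i=7: min(10*4^7, 310) = 310
  i=8: min(10*4^8, 310) = 310
  i=9: min(10*4^9, 310) = 310
  i=10: min(10*4^10, 310) = 310
  i=11: min(10*4^11, 310) = 310

Answer: 10 40 160 310 310 310 310 310 310 310 310 310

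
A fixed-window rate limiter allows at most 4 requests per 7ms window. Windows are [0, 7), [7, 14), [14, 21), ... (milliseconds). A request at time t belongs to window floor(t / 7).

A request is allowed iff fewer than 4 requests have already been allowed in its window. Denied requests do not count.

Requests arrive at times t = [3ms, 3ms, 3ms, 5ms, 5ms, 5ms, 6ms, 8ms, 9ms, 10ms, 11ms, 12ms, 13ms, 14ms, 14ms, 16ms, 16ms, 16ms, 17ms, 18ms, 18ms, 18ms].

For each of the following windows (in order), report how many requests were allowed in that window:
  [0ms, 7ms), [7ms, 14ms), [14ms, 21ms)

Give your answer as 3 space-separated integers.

Processing requests:
  req#1 t=3ms (window 0): ALLOW
  req#2 t=3ms (window 0): ALLOW
  req#3 t=3ms (window 0): ALLOW
  req#4 t=5ms (window 0): ALLOW
  req#5 t=5ms (window 0): DENY
  req#6 t=5ms (window 0): DENY
  req#7 t=6ms (window 0): DENY
  req#8 t=8ms (window 1): ALLOW
  req#9 t=9ms (window 1): ALLOW
  req#10 t=10ms (window 1): ALLOW
  req#11 t=11ms (window 1): ALLOW
  req#12 t=12ms (window 1): DENY
  req#13 t=13ms (window 1): DENY
  req#14 t=14ms (window 2): ALLOW
  req#15 t=14ms (window 2): ALLOW
  req#16 t=16ms (window 2): ALLOW
  req#17 t=16ms (window 2): ALLOW
  req#18 t=16ms (window 2): DENY
  req#19 t=17ms (window 2): DENY
  req#20 t=18ms (window 2): DENY
  req#21 t=18ms (window 2): DENY
  req#22 t=18ms (window 2): DENY

Allowed counts by window: 4 4 4

Answer: 4 4 4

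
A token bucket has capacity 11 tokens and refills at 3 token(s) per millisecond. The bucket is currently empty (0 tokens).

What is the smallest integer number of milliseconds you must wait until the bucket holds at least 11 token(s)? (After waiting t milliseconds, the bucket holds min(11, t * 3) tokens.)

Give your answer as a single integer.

Answer: 4

Derivation:
Need t * 3 >= 11, so t >= 11/3.
Smallest integer t = ceil(11/3) = 4.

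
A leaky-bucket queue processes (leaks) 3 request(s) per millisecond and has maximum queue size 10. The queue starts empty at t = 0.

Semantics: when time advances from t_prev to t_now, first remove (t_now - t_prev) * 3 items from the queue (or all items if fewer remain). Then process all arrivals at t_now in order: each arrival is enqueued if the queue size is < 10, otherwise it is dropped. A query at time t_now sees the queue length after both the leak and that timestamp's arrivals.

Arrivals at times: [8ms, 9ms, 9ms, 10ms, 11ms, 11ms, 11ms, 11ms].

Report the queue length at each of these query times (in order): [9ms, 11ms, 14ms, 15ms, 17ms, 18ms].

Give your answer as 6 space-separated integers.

Queue lengths at query times:
  query t=9ms: backlog = 2
  query t=11ms: backlog = 4
  query t=14ms: backlog = 0
  query t=15ms: backlog = 0
  query t=17ms: backlog = 0
  query t=18ms: backlog = 0

Answer: 2 4 0 0 0 0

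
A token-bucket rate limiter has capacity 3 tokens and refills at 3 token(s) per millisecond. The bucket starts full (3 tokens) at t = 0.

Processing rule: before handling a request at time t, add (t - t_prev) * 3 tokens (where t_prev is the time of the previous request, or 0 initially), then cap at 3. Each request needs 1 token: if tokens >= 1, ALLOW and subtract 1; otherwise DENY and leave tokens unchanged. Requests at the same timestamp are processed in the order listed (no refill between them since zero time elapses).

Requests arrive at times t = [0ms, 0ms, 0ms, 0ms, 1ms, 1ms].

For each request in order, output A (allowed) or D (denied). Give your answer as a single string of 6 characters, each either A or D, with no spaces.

Simulating step by step:
  req#1 t=0ms: ALLOW
  req#2 t=0ms: ALLOW
  req#3 t=0ms: ALLOW
  req#4 t=0ms: DENY
  req#5 t=1ms: ALLOW
  req#6 t=1ms: ALLOW

Answer: AAADAA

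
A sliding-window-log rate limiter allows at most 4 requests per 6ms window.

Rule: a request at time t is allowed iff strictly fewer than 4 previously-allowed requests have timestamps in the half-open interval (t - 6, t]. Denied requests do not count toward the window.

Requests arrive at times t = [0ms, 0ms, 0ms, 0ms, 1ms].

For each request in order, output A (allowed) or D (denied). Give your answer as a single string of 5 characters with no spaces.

Answer: AAAAD

Derivation:
Tracking allowed requests in the window:
  req#1 t=0ms: ALLOW
  req#2 t=0ms: ALLOW
  req#3 t=0ms: ALLOW
  req#4 t=0ms: ALLOW
  req#5 t=1ms: DENY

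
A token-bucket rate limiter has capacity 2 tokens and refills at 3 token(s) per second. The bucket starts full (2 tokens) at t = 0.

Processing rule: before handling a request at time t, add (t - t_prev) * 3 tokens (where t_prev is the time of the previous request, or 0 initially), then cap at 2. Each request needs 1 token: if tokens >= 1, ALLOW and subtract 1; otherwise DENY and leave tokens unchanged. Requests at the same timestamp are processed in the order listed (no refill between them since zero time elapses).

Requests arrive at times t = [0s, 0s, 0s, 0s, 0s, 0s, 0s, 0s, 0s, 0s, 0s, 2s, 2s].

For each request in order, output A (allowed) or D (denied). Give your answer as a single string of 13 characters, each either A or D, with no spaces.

Answer: AADDDDDDDDDAA

Derivation:
Simulating step by step:
  req#1 t=0s: ALLOW
  req#2 t=0s: ALLOW
  req#3 t=0s: DENY
  req#4 t=0s: DENY
  req#5 t=0s: DENY
  req#6 t=0s: DENY
  req#7 t=0s: DENY
  req#8 t=0s: DENY
  req#9 t=0s: DENY
  req#10 t=0s: DENY
  req#11 t=0s: DENY
  req#12 t=2s: ALLOW
  req#13 t=2s: ALLOW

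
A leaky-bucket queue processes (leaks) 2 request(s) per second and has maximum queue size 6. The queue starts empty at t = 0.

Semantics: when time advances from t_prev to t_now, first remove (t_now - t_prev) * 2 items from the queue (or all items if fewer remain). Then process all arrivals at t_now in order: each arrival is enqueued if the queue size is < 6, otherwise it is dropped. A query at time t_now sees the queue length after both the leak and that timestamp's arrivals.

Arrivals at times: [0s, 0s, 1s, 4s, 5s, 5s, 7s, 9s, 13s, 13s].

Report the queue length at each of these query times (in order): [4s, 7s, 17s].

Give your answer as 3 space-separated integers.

Answer: 1 1 0

Derivation:
Queue lengths at query times:
  query t=4s: backlog = 1
  query t=7s: backlog = 1
  query t=17s: backlog = 0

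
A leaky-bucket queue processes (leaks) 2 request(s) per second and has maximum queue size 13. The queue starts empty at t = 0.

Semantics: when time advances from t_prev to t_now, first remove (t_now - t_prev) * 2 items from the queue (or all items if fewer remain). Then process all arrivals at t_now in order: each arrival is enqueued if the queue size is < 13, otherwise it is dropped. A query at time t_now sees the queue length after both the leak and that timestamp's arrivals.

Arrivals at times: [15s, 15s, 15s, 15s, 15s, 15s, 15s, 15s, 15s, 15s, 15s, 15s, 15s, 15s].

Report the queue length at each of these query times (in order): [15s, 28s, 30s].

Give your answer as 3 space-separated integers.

Queue lengths at query times:
  query t=15s: backlog = 13
  query t=28s: backlog = 0
  query t=30s: backlog = 0

Answer: 13 0 0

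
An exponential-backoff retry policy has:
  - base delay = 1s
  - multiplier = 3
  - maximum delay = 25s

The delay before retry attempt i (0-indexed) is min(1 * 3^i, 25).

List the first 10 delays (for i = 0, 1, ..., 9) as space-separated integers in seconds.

Answer: 1 3 9 25 25 25 25 25 25 25

Derivation:
Computing each delay:
  i=0: min(1*3^0, 25) = 1
  i=1: min(1*3^1, 25) = 3
  i=2: min(1*3^2, 25) = 9
  i=3: min(1*3^3, 25) = 25
  i=4: min(1*3^4, 25) = 25
  i=5: min(1*3^5, 25) = 25
  i=6: min(1*3^6, 25) = 25
  i=7: min(1*3^7, 25) = 25
  i=8: min(1*3^8, 25) = 25
  i=9: min(1*3^9, 25) = 25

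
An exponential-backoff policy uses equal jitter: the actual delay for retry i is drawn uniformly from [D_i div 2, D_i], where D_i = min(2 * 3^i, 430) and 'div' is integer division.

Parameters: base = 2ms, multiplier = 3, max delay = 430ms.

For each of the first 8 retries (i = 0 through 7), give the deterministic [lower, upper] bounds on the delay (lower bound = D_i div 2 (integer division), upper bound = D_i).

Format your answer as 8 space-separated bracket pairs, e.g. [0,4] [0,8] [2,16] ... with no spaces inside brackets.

Answer: [1,2] [3,6] [9,18] [27,54] [81,162] [215,430] [215,430] [215,430]

Derivation:
Computing bounds per retry:
  i=0: D_i=min(2*3^0,430)=2, bounds=[1,2]
  i=1: D_i=min(2*3^1,430)=6, bounds=[3,6]
  i=2: D_i=min(2*3^2,430)=18, bounds=[9,18]
  i=3: D_i=min(2*3^3,430)=54, bounds=[27,54]
  i=4: D_i=min(2*3^4,430)=162, bounds=[81,162]
  i=5: D_i=min(2*3^5,430)=430, bounds=[215,430]
  i=6: D_i=min(2*3^6,430)=430, bounds=[215,430]
  i=7: D_i=min(2*3^7,430)=430, bounds=[215,430]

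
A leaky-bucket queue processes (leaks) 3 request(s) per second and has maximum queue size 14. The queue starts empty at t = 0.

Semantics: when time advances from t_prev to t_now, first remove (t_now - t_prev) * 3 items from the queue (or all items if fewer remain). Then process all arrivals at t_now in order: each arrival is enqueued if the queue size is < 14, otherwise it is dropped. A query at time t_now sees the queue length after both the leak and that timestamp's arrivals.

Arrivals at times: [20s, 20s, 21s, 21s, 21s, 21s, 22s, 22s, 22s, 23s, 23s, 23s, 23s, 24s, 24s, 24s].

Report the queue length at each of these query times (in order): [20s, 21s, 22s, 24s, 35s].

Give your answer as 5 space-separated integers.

Queue lengths at query times:
  query t=20s: backlog = 2
  query t=21s: backlog = 4
  query t=22s: backlog = 4
  query t=24s: backlog = 5
  query t=35s: backlog = 0

Answer: 2 4 4 5 0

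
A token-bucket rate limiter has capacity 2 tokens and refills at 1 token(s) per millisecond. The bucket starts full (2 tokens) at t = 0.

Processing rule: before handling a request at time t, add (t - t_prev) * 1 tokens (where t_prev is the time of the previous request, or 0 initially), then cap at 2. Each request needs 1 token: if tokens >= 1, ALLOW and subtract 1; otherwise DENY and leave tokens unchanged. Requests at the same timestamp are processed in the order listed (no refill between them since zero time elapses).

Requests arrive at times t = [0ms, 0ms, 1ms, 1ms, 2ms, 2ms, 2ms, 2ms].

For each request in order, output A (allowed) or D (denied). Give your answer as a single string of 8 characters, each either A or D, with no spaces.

Answer: AAADADDD

Derivation:
Simulating step by step:
  req#1 t=0ms: ALLOW
  req#2 t=0ms: ALLOW
  req#3 t=1ms: ALLOW
  req#4 t=1ms: DENY
  req#5 t=2ms: ALLOW
  req#6 t=2ms: DENY
  req#7 t=2ms: DENY
  req#8 t=2ms: DENY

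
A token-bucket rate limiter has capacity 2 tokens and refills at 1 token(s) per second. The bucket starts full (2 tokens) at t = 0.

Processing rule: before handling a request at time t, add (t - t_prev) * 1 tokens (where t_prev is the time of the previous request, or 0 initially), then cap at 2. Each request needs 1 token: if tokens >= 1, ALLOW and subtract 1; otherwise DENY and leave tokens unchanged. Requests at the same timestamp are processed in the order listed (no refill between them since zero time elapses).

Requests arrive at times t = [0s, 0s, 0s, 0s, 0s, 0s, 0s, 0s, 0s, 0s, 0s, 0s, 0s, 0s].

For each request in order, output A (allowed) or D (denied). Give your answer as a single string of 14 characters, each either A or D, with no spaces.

Answer: AADDDDDDDDDDDD

Derivation:
Simulating step by step:
  req#1 t=0s: ALLOW
  req#2 t=0s: ALLOW
  req#3 t=0s: DENY
  req#4 t=0s: DENY
  req#5 t=0s: DENY
  req#6 t=0s: DENY
  req#7 t=0s: DENY
  req#8 t=0s: DENY
  req#9 t=0s: DENY
  req#10 t=0s: DENY
  req#11 t=0s: DENY
  req#12 t=0s: DENY
  req#13 t=0s: DENY
  req#14 t=0s: DENY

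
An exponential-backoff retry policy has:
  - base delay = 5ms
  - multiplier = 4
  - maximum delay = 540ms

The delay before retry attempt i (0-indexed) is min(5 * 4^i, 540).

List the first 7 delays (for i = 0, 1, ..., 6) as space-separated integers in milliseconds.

Computing each delay:
  i=0: min(5*4^0, 540) = 5
  i=1: min(5*4^1, 540) = 20
  i=2: min(5*4^2, 540) = 80
  i=3: min(5*4^3, 540) = 320
  i=4: min(5*4^4, 540) = 540
  i=5: min(5*4^5, 540) = 540
  i=6: min(5*4^6, 540) = 540

Answer: 5 20 80 320 540 540 540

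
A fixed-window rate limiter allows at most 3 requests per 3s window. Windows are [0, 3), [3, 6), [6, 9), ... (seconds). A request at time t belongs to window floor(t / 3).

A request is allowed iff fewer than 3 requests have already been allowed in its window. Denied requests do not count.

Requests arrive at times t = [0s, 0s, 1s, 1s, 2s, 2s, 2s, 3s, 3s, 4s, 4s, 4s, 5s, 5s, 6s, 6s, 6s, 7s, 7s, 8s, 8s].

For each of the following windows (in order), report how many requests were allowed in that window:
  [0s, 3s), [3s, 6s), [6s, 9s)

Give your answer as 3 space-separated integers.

Processing requests:
  req#1 t=0s (window 0): ALLOW
  req#2 t=0s (window 0): ALLOW
  req#3 t=1s (window 0): ALLOW
  req#4 t=1s (window 0): DENY
  req#5 t=2s (window 0): DENY
  req#6 t=2s (window 0): DENY
  req#7 t=2s (window 0): DENY
  req#8 t=3s (window 1): ALLOW
  req#9 t=3s (window 1): ALLOW
  req#10 t=4s (window 1): ALLOW
  req#11 t=4s (window 1): DENY
  req#12 t=4s (window 1): DENY
  req#13 t=5s (window 1): DENY
  req#14 t=5s (window 1): DENY
  req#15 t=6s (window 2): ALLOW
  req#16 t=6s (window 2): ALLOW
  req#17 t=6s (window 2): ALLOW
  req#18 t=7s (window 2): DENY
  req#19 t=7s (window 2): DENY
  req#20 t=8s (window 2): DENY
  req#21 t=8s (window 2): DENY

Allowed counts by window: 3 3 3

Answer: 3 3 3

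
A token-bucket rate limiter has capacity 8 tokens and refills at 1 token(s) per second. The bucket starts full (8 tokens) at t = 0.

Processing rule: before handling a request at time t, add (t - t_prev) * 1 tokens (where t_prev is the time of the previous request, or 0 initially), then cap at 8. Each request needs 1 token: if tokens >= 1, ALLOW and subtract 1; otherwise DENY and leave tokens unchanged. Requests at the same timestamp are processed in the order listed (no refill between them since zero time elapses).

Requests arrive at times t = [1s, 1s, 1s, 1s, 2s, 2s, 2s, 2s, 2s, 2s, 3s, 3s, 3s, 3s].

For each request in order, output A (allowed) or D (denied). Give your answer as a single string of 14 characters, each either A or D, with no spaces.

Answer: AAAAAAAAADADDD

Derivation:
Simulating step by step:
  req#1 t=1s: ALLOW
  req#2 t=1s: ALLOW
  req#3 t=1s: ALLOW
  req#4 t=1s: ALLOW
  req#5 t=2s: ALLOW
  req#6 t=2s: ALLOW
  req#7 t=2s: ALLOW
  req#8 t=2s: ALLOW
  req#9 t=2s: ALLOW
  req#10 t=2s: DENY
  req#11 t=3s: ALLOW
  req#12 t=3s: DENY
  req#13 t=3s: DENY
  req#14 t=3s: DENY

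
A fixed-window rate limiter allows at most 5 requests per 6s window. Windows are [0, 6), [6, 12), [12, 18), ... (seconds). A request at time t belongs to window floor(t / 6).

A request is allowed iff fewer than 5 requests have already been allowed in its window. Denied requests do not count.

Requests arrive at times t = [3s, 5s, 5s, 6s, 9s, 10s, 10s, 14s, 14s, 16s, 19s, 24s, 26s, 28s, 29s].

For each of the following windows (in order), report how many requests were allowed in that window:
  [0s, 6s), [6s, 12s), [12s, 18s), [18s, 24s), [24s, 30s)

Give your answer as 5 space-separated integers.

Answer: 3 4 3 1 4

Derivation:
Processing requests:
  req#1 t=3s (window 0): ALLOW
  req#2 t=5s (window 0): ALLOW
  req#3 t=5s (window 0): ALLOW
  req#4 t=6s (window 1): ALLOW
  req#5 t=9s (window 1): ALLOW
  req#6 t=10s (window 1): ALLOW
  req#7 t=10s (window 1): ALLOW
  req#8 t=14s (window 2): ALLOW
  req#9 t=14s (window 2): ALLOW
  req#10 t=16s (window 2): ALLOW
  req#11 t=19s (window 3): ALLOW
  req#12 t=24s (window 4): ALLOW
  req#13 t=26s (window 4): ALLOW
  req#14 t=28s (window 4): ALLOW
  req#15 t=29s (window 4): ALLOW

Allowed counts by window: 3 4 3 1 4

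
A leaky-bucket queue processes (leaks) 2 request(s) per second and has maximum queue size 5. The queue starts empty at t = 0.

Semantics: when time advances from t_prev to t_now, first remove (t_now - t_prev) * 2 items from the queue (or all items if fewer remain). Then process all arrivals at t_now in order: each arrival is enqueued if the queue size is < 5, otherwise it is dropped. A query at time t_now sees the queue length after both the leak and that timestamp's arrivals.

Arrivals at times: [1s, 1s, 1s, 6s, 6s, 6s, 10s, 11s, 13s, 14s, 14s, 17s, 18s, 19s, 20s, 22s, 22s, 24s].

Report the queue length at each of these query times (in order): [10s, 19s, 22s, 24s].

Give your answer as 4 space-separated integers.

Answer: 1 1 2 1

Derivation:
Queue lengths at query times:
  query t=10s: backlog = 1
  query t=19s: backlog = 1
  query t=22s: backlog = 2
  query t=24s: backlog = 1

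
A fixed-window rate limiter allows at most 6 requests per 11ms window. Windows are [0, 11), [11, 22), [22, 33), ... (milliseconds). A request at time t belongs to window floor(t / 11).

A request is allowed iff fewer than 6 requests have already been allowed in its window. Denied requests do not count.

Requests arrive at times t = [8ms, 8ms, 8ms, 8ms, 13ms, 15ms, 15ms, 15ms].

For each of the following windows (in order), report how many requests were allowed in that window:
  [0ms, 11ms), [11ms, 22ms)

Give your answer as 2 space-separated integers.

Answer: 4 4

Derivation:
Processing requests:
  req#1 t=8ms (window 0): ALLOW
  req#2 t=8ms (window 0): ALLOW
  req#3 t=8ms (window 0): ALLOW
  req#4 t=8ms (window 0): ALLOW
  req#5 t=13ms (window 1): ALLOW
  req#6 t=15ms (window 1): ALLOW
  req#7 t=15ms (window 1): ALLOW
  req#8 t=15ms (window 1): ALLOW

Allowed counts by window: 4 4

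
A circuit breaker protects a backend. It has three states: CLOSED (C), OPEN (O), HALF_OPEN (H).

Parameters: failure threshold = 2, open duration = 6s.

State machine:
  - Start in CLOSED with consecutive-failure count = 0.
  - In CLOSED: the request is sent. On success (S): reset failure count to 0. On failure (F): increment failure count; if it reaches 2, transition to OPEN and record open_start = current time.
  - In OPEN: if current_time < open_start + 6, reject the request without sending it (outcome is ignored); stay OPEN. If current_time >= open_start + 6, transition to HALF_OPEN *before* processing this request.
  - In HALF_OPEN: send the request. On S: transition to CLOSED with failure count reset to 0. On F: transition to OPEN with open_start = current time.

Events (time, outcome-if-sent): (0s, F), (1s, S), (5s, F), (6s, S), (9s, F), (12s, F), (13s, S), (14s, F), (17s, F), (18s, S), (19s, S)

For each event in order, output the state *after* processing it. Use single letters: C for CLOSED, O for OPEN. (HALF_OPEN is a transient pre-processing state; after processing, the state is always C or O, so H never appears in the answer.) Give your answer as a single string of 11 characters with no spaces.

Answer: CCCCCOOOOCC

Derivation:
State after each event:
  event#1 t=0s outcome=F: state=CLOSED
  event#2 t=1s outcome=S: state=CLOSED
  event#3 t=5s outcome=F: state=CLOSED
  event#4 t=6s outcome=S: state=CLOSED
  event#5 t=9s outcome=F: state=CLOSED
  event#6 t=12s outcome=F: state=OPEN
  event#7 t=13s outcome=S: state=OPEN
  event#8 t=14s outcome=F: state=OPEN
  event#9 t=17s outcome=F: state=OPEN
  event#10 t=18s outcome=S: state=CLOSED
  event#11 t=19s outcome=S: state=CLOSED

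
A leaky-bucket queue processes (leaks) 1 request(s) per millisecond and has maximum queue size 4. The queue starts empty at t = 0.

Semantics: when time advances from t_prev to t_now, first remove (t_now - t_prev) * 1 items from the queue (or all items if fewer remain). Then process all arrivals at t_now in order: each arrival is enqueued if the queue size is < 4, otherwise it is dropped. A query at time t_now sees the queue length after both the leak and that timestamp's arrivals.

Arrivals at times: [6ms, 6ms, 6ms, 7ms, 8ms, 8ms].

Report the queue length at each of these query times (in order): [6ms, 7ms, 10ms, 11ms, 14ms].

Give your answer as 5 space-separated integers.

Queue lengths at query times:
  query t=6ms: backlog = 3
  query t=7ms: backlog = 3
  query t=10ms: backlog = 2
  query t=11ms: backlog = 1
  query t=14ms: backlog = 0

Answer: 3 3 2 1 0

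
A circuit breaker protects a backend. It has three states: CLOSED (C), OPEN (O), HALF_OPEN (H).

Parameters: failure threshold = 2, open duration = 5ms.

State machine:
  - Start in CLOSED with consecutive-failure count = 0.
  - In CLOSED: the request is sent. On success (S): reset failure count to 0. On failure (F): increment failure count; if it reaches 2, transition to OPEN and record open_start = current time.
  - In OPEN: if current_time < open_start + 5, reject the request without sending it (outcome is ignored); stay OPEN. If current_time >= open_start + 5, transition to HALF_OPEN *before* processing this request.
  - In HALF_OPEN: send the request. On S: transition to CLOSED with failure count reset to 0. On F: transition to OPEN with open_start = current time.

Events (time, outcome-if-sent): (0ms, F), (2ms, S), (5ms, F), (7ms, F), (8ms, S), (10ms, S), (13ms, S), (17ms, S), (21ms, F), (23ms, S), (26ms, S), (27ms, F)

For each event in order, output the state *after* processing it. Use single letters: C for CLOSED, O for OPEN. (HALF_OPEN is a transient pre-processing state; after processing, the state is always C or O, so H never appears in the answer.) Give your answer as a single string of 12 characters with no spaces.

Answer: CCCOOOCCCCCC

Derivation:
State after each event:
  event#1 t=0ms outcome=F: state=CLOSED
  event#2 t=2ms outcome=S: state=CLOSED
  event#3 t=5ms outcome=F: state=CLOSED
  event#4 t=7ms outcome=F: state=OPEN
  event#5 t=8ms outcome=S: state=OPEN
  event#6 t=10ms outcome=S: state=OPEN
  event#7 t=13ms outcome=S: state=CLOSED
  event#8 t=17ms outcome=S: state=CLOSED
  event#9 t=21ms outcome=F: state=CLOSED
  event#10 t=23ms outcome=S: state=CLOSED
  event#11 t=26ms outcome=S: state=CLOSED
  event#12 t=27ms outcome=F: state=CLOSED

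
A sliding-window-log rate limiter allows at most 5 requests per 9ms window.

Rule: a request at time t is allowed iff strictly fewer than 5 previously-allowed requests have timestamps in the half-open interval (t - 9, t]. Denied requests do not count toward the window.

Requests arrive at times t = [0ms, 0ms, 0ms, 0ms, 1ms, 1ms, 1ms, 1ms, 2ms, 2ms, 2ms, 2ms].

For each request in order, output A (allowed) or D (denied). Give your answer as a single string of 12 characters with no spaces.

Answer: AAAAADDDDDDD

Derivation:
Tracking allowed requests in the window:
  req#1 t=0ms: ALLOW
  req#2 t=0ms: ALLOW
  req#3 t=0ms: ALLOW
  req#4 t=0ms: ALLOW
  req#5 t=1ms: ALLOW
  req#6 t=1ms: DENY
  req#7 t=1ms: DENY
  req#8 t=1ms: DENY
  req#9 t=2ms: DENY
  req#10 t=2ms: DENY
  req#11 t=2ms: DENY
  req#12 t=2ms: DENY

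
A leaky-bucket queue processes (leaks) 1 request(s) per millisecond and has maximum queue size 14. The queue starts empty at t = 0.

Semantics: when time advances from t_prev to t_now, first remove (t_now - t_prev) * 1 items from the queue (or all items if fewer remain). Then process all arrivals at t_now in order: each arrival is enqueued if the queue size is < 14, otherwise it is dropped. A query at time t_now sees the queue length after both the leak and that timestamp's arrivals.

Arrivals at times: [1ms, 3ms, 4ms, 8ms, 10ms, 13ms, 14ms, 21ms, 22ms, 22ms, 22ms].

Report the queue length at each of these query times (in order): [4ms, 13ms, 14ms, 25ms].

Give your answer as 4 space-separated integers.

Queue lengths at query times:
  query t=4ms: backlog = 1
  query t=13ms: backlog = 1
  query t=14ms: backlog = 1
  query t=25ms: backlog = 0

Answer: 1 1 1 0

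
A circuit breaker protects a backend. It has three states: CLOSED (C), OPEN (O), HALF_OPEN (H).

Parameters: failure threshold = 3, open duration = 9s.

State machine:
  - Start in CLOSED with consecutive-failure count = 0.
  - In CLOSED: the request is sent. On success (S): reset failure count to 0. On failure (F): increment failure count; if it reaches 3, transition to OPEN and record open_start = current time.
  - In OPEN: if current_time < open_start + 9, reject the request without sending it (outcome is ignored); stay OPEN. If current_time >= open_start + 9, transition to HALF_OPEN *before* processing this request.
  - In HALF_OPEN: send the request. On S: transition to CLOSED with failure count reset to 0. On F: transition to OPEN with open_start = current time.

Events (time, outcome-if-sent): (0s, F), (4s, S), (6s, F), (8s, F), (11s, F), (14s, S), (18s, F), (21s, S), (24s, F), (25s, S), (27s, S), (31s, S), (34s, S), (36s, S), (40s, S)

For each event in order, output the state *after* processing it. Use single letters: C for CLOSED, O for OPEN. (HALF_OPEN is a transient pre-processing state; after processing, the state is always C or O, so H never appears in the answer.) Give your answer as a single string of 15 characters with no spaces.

State after each event:
  event#1 t=0s outcome=F: state=CLOSED
  event#2 t=4s outcome=S: state=CLOSED
  event#3 t=6s outcome=F: state=CLOSED
  event#4 t=8s outcome=F: state=CLOSED
  event#5 t=11s outcome=F: state=OPEN
  event#6 t=14s outcome=S: state=OPEN
  event#7 t=18s outcome=F: state=OPEN
  event#8 t=21s outcome=S: state=CLOSED
  event#9 t=24s outcome=F: state=CLOSED
  event#10 t=25s outcome=S: state=CLOSED
  event#11 t=27s outcome=S: state=CLOSED
  event#12 t=31s outcome=S: state=CLOSED
  event#13 t=34s outcome=S: state=CLOSED
  event#14 t=36s outcome=S: state=CLOSED
  event#15 t=40s outcome=S: state=CLOSED

Answer: CCCCOOOCCCCCCCC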